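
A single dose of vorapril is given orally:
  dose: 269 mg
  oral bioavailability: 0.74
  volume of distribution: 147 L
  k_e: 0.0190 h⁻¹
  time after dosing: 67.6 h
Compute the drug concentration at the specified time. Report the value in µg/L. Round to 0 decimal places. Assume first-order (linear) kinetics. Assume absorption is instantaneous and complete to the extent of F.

375 µg/L

Amount reaching circulation = F × Dose = 0.74 × 269.0 = 199.1 mg
C₀ = F·Dose / Vd = 199.1 / 147 = 1.354 mg/L
C = C₀ · e^(−k·t) = 1.354 × e^(−0.01900 × 67.6)
  = 1.354 × 0.2768 = 0.3748 mg/L
Convert: 0.3748 mg/L × 1000 = 374.8 µg/L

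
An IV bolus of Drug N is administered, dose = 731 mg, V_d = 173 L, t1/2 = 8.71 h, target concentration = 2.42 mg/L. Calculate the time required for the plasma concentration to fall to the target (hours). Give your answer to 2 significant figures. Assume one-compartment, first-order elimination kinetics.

7.0 h

C₀ = Dose / Vd = 731.0 / 173 = 4.225 mg/L
k = ln2 / t½ = 0.693147 / 8.71 = 0.07958 h⁻¹
t = ln(C₀ / C) / k = ln(4.225 / 2.42) / 0.07958
  = ln(1.746) / 0.07958 = 0.5573 / 0.07958 = 7.003 h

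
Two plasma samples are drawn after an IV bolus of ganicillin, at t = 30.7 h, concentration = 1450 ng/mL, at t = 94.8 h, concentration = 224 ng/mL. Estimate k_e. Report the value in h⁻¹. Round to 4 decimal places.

k = ln(C₁/C₂) / (t₂ − t₁) = ln(1450/224) / (94.8 − 30.7)
  = 1.868 / 64.10 = 0.02914 h⁻¹

0.0291 h⁻¹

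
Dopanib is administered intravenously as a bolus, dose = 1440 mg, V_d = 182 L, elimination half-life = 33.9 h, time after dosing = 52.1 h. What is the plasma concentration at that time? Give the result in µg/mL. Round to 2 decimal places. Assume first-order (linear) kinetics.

2.73 µg/mL

C₀ = Dose / Vd = 1440 / 182 = 7.912 mg/L
k = ln2 / t½ = 0.693147 / 33.9 = 0.02045 h⁻¹
C = C₀ · e^(−k·t) = 7.912 × e^(−0.02045 × 52.1)
  = 7.912 × 0.3446 = 2.726 mg/L
(2.726 mg/L = 2.726 µg/mL)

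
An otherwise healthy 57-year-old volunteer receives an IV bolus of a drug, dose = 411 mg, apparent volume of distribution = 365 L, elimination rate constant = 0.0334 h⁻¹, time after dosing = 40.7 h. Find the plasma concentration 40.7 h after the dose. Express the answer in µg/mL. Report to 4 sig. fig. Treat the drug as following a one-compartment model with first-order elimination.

0.2892 µg/mL

C₀ = Dose / Vd = 411.0 / 365 = 1.126 mg/L
C = C₀ · e^(−k·t) = 1.126 × e^(−0.03340 × 40.7)
  = 1.126 × 0.2568 = 0.2892 mg/L
(0.2892 mg/L = 0.2892 µg/mL)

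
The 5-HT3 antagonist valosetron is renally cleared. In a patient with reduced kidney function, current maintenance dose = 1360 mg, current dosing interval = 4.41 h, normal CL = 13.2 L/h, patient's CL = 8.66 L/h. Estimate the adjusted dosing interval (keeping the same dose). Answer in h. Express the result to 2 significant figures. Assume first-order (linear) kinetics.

6.7 h

To keep the same average steady-state level, dosing rate must scale with clearance.
CL ratio = 8.66 / 13.2 = 0.6561
New interval (same dose) = 4.41 / 0.6561 = 6.722 h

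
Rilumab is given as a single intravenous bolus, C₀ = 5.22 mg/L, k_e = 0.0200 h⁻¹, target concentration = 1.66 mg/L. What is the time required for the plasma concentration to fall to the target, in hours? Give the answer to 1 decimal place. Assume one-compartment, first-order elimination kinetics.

57.3 h

t = ln(C₀ / C) / k = ln(5.220 / 1.66) / 0.02000
  = ln(3.145) / 0.02000 = 1.146 / 0.02000 = 57.30 h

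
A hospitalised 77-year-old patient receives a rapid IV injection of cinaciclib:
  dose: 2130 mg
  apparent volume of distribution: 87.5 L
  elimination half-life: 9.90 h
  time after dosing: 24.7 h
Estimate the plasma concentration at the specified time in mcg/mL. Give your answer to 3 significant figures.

4.32 mcg/mL

C₀ = Dose / Vd = 2130 / 87.5 = 24.34 mg/L
k = ln2 / t½ = 0.693147 / 9.90 = 0.07001 h⁻¹
C = C₀ · e^(−k·t) = 24.34 × e^(−0.07001 × 24.7)
  = 24.34 × 0.1774 = 4.318 mg/L
(4.318 mg/L = 4.318 mcg/mL)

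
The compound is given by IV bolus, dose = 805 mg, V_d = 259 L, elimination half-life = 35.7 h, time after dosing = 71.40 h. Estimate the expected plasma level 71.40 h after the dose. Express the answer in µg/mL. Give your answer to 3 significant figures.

0.777 µg/mL

C₀ = Dose / Vd = 805.0 / 259 = 3.108 mg/L
k = ln2 / t½ = 0.693147 / 35.7 = 0.01942 h⁻¹
t / t½ = 71.40 / 35.7 = 2 half-lives
C = C₀ × (1/2)^2 = 3.108 × 0.2500 = 0.7770 mg/L
(0.7770 mg/L = 0.7770 µg/mL)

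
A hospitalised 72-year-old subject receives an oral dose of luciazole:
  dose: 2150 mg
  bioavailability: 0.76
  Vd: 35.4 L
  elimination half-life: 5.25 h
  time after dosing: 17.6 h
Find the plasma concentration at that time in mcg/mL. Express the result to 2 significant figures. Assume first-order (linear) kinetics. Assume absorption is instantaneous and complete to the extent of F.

4.5 mcg/mL

Amount reaching circulation = F × Dose = 0.76 × 2150 = 1634 mg
C₀ = F·Dose / Vd = 1634 / 35.4 = 46.16 mg/L
k = ln2 / t½ = 0.693147 / 5.25 = 0.1320 h⁻¹
C = C₀ · e^(−k·t) = 46.16 × e^(−0.1320 × 17.6)
  = 46.16 × 0.09796 = 4.522 mg/L
(4.522 mg/L = 4.522 mcg/mL)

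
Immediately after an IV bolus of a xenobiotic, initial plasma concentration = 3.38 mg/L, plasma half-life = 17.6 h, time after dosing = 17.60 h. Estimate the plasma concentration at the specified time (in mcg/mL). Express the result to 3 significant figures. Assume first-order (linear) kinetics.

1.69 mcg/mL

k = ln2 / t½ = 0.693147 / 17.6 = 0.03938 h⁻¹
t / t½ = 17.60 / 17.6 = 1 half-lives
C = C₀ × (1/2)^1 = 3.380 × 0.5000 = 1.690 mg/L
(1.690 mg/L = 1.690 mcg/mL)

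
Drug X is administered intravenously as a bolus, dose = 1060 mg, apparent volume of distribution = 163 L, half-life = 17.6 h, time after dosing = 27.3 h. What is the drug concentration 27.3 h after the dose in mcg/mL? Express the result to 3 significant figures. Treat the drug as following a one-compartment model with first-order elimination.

C₀ = Dose / Vd = 1060 / 163 = 6.503 mg/L
k = ln2 / t½ = 0.693147 / 17.6 = 0.03938 h⁻¹
C = C₀ · e^(−k·t) = 6.503 × e^(−0.03938 × 27.3)
  = 6.503 × 0.3413 = 2.219 mg/L
(2.219 mg/L = 2.219 mcg/mL)

2.22 mcg/mL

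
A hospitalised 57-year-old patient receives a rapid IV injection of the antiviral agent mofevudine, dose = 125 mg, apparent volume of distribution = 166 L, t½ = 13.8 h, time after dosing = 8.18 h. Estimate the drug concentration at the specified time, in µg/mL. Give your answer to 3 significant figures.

0.499 µg/mL

C₀ = Dose / Vd = 125.0 / 166 = 0.7530 mg/L
k = ln2 / t½ = 0.693147 / 13.8 = 0.05023 h⁻¹
C = C₀ · e^(−k·t) = 0.7530 × e^(−0.05023 × 8.18)
  = 0.7530 × 0.6631 = 0.4993 mg/L
(0.4993 mg/L = 0.4993 µg/mL)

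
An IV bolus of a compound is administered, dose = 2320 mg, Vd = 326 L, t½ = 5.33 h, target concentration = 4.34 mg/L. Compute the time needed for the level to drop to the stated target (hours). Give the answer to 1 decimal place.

C₀ = Dose / Vd = 2320 / 326 = 7.117 mg/L
k = ln2 / t½ = 0.693147 / 5.33 = 0.1300 h⁻¹
t = ln(C₀ / C) / k = ln(7.117 / 4.34) / 0.1300
  = ln(1.640) / 0.1300 = 0.4947 / 0.1300 = 3.805 h

3.8 h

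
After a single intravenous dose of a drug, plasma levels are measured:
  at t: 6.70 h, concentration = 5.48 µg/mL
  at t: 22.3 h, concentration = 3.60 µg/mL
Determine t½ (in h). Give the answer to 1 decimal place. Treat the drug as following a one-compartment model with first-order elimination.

k = ln(C₁/C₂) / (t₂ − t₁) = ln(5.48/3.60) / (22.3 − 6.70)
  = 0.4202 / 15.60 = 0.02694 h⁻¹
t½ = ln2 / k = 0.693147 / 0.02694 = 25.73 h

25.7 h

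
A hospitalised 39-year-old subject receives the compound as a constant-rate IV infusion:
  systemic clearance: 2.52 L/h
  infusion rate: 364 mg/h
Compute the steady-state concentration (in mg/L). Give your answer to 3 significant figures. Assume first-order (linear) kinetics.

At steady state Css = R₀ / CL = 364 / 2.520 = 144.4 mg/L

144 mg/L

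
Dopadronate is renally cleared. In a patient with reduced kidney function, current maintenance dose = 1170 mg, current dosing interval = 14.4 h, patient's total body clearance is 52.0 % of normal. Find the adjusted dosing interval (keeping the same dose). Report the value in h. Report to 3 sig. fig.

To keep the same average steady-state level, dosing rate must scale with clearance.
CL ratio = 52.0 / 100 = 0.5200
New interval (same dose) = 14.4 / 0.5200 = 27.69 h

27.7 h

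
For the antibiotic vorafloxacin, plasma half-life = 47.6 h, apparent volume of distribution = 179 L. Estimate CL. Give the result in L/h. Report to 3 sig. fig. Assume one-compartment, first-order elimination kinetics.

k = ln2 / t½ = 0.693147 / 47.6 = 0.01456 h⁻¹
CL = k × Vd = 0.01456 × 179 = 2.606 L/h

2.61 L/h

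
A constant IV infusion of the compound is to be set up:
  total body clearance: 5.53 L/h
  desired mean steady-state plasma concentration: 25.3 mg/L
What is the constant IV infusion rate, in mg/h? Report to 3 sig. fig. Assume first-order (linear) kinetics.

140 mg/h

At steady state, infusion rate R₀ = Css × CL = 25.3 × 5.530 = 139.9 mg/h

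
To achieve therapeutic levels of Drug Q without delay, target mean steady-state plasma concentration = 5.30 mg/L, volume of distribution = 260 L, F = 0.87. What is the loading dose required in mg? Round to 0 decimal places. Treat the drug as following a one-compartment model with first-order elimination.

1584 mg

LD = Css × Vd / F = 5.30 × 260 / 0.87 = 1584 mg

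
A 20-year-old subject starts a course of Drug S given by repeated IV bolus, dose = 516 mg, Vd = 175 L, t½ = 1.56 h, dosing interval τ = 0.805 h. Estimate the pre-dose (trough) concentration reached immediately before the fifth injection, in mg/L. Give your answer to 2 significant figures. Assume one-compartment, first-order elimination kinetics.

5.2 mg/L

C₀ per dose = Dose / Vd = 516 / 175 = 2.949 mg/L
k = ln2 / t½ = 0.693147 / 1.56 = 0.4443 h⁻¹
Fraction remaining after one interval: r = e^(−kτ) = e^(−0.4443 × 0.805) = 0.6993
Before dose 5, 4 doses have been given (aged 1τ, 2τ, 3τ, 4τ).
C_trough = C₀ × (r + r² + … + r^4) = C₀ × r(1−r^4)/(1−r)
        = 2.949 × 0.6993 × (1 − 0.2391) / (1 − 0.6993) = 5.218 mg/L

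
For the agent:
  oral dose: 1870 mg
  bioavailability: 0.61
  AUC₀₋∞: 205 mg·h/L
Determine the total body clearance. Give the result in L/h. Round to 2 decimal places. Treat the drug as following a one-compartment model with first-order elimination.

CL = F·Dose / AUC = 0.61 × 1870 / 205 = 5.564 L/h

5.56 L/h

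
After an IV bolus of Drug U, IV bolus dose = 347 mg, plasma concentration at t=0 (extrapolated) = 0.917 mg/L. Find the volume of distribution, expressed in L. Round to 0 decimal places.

378 L

Vd = Dose / C₀ = 347.0 / 0.917 = 378.4 L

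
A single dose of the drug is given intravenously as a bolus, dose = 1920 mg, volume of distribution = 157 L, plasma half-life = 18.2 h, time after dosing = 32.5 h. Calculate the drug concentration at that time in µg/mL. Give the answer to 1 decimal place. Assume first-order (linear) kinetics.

C₀ = Dose / Vd = 1920 / 157 = 12.23 mg/L
k = ln2 / t½ = 0.693147 / 18.2 = 0.03809 h⁻¹
C = C₀ · e^(−k·t) = 12.23 × e^(−0.03809 × 32.5)
  = 12.23 × 0.2900 = 3.547 mg/L
(3.547 mg/L = 3.547 µg/mL)

3.5 µg/mL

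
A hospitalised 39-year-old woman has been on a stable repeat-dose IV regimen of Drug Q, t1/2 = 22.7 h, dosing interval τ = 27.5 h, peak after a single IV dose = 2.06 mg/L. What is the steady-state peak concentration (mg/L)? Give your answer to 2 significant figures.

k = ln2 / t½ = 0.693147 / 22.7 = 0.03054 h⁻¹
e^(−kτ) = e^(−0.03054 × 27.5) = 0.4318
Accumulation ratio R = 1 / (1 − e^(−kτ)) = 1 / (1 − 0.4318) = 1.760
Steady-state peak = C₀ × R = 2.06 × 1.760 = 3.626 mg/L

3.6 mg/L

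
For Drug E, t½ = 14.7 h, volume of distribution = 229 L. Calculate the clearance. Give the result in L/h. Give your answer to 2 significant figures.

11 L/h

k = ln2 / t½ = 0.693147 / 14.7 = 0.04715 h⁻¹
CL = k × Vd = 0.04715 × 229 = 10.80 L/h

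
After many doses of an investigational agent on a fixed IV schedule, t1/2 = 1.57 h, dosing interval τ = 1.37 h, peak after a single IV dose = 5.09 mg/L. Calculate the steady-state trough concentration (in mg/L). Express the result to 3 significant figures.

6.13 mg/L

k = ln2 / t½ = 0.693147 / 1.57 = 0.4415 h⁻¹
e^(−kτ) = e^(−0.4415 × 1.37) = 0.5462
Accumulation ratio R = 1 / (1 − e^(−kτ)) = 1 / (1 − 0.5462) = 2.204
Steady-state trough = C₀ × R × e^(−kτ) = 5.09 × 2.204 × 0.5462 = 6.127 mg/L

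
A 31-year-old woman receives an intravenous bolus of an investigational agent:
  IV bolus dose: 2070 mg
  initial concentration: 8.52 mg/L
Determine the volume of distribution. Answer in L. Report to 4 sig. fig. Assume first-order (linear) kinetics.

243.0 L

Vd = Dose / C₀ = 2070 / 8.52 = 243.0 L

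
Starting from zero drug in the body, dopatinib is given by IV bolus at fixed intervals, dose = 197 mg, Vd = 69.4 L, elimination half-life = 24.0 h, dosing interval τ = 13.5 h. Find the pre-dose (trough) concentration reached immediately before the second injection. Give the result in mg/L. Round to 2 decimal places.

C₀ per dose = Dose / Vd = 197 / 69.4 = 2.839 mg/L
k = ln2 / t½ = 0.693147 / 24.0 = 0.02888 h⁻¹
Fraction remaining after one interval: r = e^(−kτ) = e^(−0.02888 × 13.5) = 0.6771
Before dose 2, 1 dose has been given (aged 1τ).
C_trough = C₀ × r = 2.839 × 0.6771 = 1.922 mg/L

1.92 mg/L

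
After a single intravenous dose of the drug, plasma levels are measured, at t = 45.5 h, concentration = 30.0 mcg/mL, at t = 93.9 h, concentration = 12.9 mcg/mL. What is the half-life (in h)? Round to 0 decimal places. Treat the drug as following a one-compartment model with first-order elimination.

40 h

k = ln(C₁/C₂) / (t₂ − t₁) = ln(30.0/12.9) / (93.9 − 45.5)
  = 0.8440 / 48.40 = 0.01744 h⁻¹
t½ = ln2 / k = 0.693147 / 0.01744 = 39.74 h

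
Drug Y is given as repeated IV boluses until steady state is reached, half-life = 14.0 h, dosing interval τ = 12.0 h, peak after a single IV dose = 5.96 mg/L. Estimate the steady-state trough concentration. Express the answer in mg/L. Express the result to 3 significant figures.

7.34 mg/L

k = ln2 / t½ = 0.693147 / 14.0 = 0.04951 h⁻¹
e^(−kτ) = e^(−0.04951 × 12.0) = 0.5520
Accumulation ratio R = 1 / (1 − e^(−kτ)) = 1 / (1 − 0.5520) = 2.232
Steady-state trough = C₀ × R × e^(−kτ) = 5.96 × 2.232 × 0.5520 = 7.343 mg/L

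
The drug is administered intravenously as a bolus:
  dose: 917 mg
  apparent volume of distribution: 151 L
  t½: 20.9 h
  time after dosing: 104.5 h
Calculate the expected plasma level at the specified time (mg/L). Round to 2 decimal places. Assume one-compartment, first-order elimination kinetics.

C₀ = Dose / Vd = 917.0 / 151 = 6.073 mg/L
k = ln2 / t½ = 0.693147 / 20.9 = 0.03316 h⁻¹
t / t½ = 104.5 / 20.9 = 5 half-lives
C = C₀ × (1/2)^5 = 6.073 × 0.03125 = 0.1898 mg/L

0.19 mg/L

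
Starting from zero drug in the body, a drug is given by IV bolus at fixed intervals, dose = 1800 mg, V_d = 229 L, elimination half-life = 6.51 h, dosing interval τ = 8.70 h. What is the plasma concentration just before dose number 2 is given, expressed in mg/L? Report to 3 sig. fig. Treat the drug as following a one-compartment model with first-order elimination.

3.11 mg/L

C₀ per dose = Dose / Vd = 1800 / 229 = 7.860 mg/L
k = ln2 / t½ = 0.693147 / 6.51 = 0.1065 h⁻¹
Fraction remaining after one interval: r = e^(−kτ) = e^(−0.1065 × 8.70) = 0.3959
Before dose 2, 1 dose has been given (aged 1τ).
C_trough = C₀ × r = 7.860 × 0.3959 = 3.112 mg/L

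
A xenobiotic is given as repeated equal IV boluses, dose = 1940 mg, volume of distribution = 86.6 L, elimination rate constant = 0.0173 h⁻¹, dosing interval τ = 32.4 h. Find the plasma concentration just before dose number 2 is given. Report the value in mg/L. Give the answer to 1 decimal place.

C₀ per dose = Dose / Vd = 1940 / 86.6 = 22.40 mg/L
Fraction remaining after one interval: r = e^(−kτ) = e^(−0.01730 × 32.4) = 0.5709
Before dose 2, 1 dose has been given (aged 1τ).
C_trough = C₀ × r = 22.40 × 0.5709 = 12.79 mg/L

12.8 mg/L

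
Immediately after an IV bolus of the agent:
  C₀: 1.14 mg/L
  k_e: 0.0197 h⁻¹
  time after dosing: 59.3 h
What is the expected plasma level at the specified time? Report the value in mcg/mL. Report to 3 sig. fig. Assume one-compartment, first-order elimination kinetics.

C = C₀ · e^(−k·t) = 1.140 × e^(−0.01970 × 59.3)
  = 1.140 × 0.3109 = 0.3544 mg/L
(0.3544 mg/L = 0.3544 mcg/mL)

0.354 mcg/mL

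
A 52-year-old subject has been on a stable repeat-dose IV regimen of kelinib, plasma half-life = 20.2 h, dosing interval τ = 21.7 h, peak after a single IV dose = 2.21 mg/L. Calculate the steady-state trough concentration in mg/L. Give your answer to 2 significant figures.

k = ln2 / t½ = 0.693147 / 20.2 = 0.03431 h⁻¹
e^(−kτ) = e^(−0.03431 × 21.7) = 0.4750
Accumulation ratio R = 1 / (1 − e^(−kτ)) = 1 / (1 − 0.4750) = 1.905
Steady-state trough = C₀ × R × e^(−kτ) = 2.21 × 1.905 × 0.4750 = 2.000 mg/L

2.0 mg/L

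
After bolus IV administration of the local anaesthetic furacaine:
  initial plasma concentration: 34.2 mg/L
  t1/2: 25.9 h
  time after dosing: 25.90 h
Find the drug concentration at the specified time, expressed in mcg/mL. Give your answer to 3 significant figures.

17.1 mcg/mL

k = ln2 / t½ = 0.693147 / 25.9 = 0.02676 h⁻¹
t / t½ = 25.90 / 25.9 = 1 half-lives
C = C₀ × (1/2)^1 = 34.20 × 0.5000 = 17.10 mg/L
(17.10 mg/L = 17.10 mcg/mL)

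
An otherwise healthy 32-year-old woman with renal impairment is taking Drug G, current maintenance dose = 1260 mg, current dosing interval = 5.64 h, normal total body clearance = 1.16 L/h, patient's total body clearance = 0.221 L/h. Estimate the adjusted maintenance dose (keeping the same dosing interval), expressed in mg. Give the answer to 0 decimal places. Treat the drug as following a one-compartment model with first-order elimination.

To keep the same average steady-state level, dosing rate must scale with clearance.
CL ratio = 0.221 / 1.16 = 0.1905
New dose (same interval) = 1260 × 0.1905 = 240.0 mg

240 mg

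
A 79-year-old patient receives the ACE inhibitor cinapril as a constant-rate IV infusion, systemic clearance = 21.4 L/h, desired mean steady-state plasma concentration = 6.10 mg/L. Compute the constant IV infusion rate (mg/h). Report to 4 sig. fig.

At steady state, infusion rate R₀ = Css × CL = 6.10 × 21.40 = 130.5 mg/h

130.5 mg/h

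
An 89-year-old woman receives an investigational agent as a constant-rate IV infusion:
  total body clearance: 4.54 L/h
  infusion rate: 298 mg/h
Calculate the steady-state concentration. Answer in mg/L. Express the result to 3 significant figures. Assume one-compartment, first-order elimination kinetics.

65.6 mg/L

At steady state Css = R₀ / CL = 298 / 4.540 = 65.64 mg/L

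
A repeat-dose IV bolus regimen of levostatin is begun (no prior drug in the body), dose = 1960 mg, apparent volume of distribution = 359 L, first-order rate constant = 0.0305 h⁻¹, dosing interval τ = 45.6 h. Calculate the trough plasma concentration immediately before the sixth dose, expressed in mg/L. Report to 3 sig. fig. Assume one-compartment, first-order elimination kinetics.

C₀ per dose = Dose / Vd = 1960 / 359 = 5.460 mg/L
Fraction remaining after one interval: r = e^(−kτ) = e^(−0.03050 × 45.6) = 0.2489
Before dose 6, 5 doses have been given (aged 1τ, 2τ, 3τ, 4τ, 5τ).
C_trough = C₀ × (r + r² + … + r^5) = C₀ × r(1−r^5)/(1−r)
        = 5.460 × 0.2489 × (1 − 0.0009553) / (1 − 0.2489) = 1.808 mg/L

1.81 mg/L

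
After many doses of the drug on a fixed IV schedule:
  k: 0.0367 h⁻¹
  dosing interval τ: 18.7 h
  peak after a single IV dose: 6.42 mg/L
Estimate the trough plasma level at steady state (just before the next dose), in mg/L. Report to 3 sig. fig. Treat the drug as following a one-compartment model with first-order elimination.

6.51 mg/L

e^(−kτ) = e^(−0.03670 × 18.7) = 0.5034
Accumulation ratio R = 1 / (1 − e^(−kτ)) = 1 / (1 − 0.5034) = 2.014
Steady-state trough = C₀ × R × e^(−kτ) = 6.42 × 2.014 × 0.5034 = 6.509 mg/L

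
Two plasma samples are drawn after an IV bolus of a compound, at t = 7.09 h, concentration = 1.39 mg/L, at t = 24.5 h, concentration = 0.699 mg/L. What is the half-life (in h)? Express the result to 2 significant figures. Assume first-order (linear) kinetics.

18 h

k = ln(C₁/C₂) / (t₂ − t₁) = ln(1.39/0.699) / (24.5 − 7.09)
  = 0.6874 / 17.41 = 0.03948 h⁻¹
t½ = ln2 / k = 0.693147 / 0.03948 = 17.56 h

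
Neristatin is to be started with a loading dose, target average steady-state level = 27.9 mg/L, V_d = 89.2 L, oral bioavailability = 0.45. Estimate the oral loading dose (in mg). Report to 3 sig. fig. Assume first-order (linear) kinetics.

5530 mg

LD = Css × Vd / F = 27.9 × 89.2 / 0.45 = 5530 mg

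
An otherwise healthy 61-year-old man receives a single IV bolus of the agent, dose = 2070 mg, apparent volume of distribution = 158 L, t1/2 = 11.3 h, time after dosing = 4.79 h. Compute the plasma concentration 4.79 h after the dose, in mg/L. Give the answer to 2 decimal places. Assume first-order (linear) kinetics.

C₀ = Dose / Vd = 2070 / 158 = 13.10 mg/L
k = ln2 / t½ = 0.693147 / 11.3 = 0.06134 h⁻¹
C = C₀ · e^(−k·t) = 13.10 × e^(−0.06134 × 4.79)
  = 13.10 × 0.7454 = 9.765 mg/L

9.77 mg/L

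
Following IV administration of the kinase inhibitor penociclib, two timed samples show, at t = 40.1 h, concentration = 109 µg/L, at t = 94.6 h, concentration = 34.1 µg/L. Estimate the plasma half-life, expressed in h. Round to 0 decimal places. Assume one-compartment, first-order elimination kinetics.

33 h

k = ln(C₁/C₂) / (t₂ − t₁) = ln(109/34.1) / (94.6 − 40.1)
  = 1.162 / 54.50 = 0.02132 h⁻¹
t½ = ln2 / k = 0.693147 / 0.02132 = 32.51 h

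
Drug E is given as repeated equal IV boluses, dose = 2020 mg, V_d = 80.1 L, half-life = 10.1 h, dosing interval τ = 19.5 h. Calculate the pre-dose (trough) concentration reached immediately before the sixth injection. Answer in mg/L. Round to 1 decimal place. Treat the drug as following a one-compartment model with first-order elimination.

C₀ per dose = Dose / Vd = 2020 / 80.1 = 25.22 mg/L
k = ln2 / t½ = 0.693147 / 10.1 = 0.06863 h⁻¹
Fraction remaining after one interval: r = e^(−kτ) = e^(−0.06863 × 19.5) = 0.2623
Before dose 6, 5 doses have been given (aged 1τ, 2τ, 3τ, 4τ, 5τ).
C_trough = C₀ × (r + r² + … + r^5) = C₀ × r(1−r^5)/(1−r)
        = 25.22 × 0.2623 × (1 − 0.001242) / (1 − 0.2623) = 8.956 mg/L

9.0 mg/L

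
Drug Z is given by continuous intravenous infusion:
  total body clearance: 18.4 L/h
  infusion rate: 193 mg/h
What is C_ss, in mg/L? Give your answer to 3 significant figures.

At steady state Css = R₀ / CL = 193 / 18.40 = 10.49 mg/L

10.5 mg/L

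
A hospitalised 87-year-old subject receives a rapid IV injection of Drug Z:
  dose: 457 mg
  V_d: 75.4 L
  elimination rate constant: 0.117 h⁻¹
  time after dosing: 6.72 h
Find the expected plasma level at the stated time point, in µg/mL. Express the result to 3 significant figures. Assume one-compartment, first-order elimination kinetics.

C₀ = Dose / Vd = 457.0 / 75.4 = 6.061 mg/L
C = C₀ · e^(−k·t) = 6.061 × e^(−0.1170 × 6.72)
  = 6.061 × 0.4556 = 2.761 mg/L
(2.761 mg/L = 2.761 µg/mL)

2.76 µg/mL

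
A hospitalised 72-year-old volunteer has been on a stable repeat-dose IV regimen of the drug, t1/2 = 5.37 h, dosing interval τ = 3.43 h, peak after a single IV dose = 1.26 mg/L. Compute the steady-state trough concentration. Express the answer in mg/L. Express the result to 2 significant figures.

2.3 mg/L

k = ln2 / t½ = 0.693147 / 5.37 = 0.1291 h⁻¹
e^(−kτ) = e^(−0.1291 × 3.43) = 0.6422
Accumulation ratio R = 1 / (1 − e^(−kτ)) = 1 / (1 − 0.6422) = 2.795
Steady-state trough = C₀ × R × e^(−kτ) = 1.26 × 2.795 × 0.6422 = 2.262 mg/L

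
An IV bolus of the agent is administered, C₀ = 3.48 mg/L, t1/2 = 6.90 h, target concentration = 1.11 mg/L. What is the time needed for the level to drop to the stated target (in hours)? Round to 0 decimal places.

k = ln2 / t½ = 0.693147 / 6.90 = 0.1005 h⁻¹
t = ln(C₀ / C) / k = ln(3.480 / 1.11) / 0.1005
  = ln(3.135) / 0.1005 = 1.143 / 0.1005 = 11.37 h

11 h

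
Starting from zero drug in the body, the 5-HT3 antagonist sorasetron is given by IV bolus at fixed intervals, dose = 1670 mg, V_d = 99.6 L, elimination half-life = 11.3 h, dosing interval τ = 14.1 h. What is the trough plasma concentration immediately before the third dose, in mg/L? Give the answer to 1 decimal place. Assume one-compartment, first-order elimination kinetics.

C₀ per dose = Dose / Vd = 1670 / 99.6 = 16.77 mg/L
k = ln2 / t½ = 0.693147 / 11.3 = 0.06134 h⁻¹
Fraction remaining after one interval: r = e^(−kτ) = e^(−0.06134 × 14.1) = 0.4211
Before dose 3, 2 doses have been given (aged 1τ, 2τ).
C_trough = C₀ × (r + r²) = 16.77 × (0.4211 + 0.1773) = 10.04 mg/L

10.0 mg/L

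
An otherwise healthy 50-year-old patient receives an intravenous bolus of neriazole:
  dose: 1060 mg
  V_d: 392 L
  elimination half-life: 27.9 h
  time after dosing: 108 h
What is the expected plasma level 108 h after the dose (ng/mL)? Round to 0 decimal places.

C₀ = Dose / Vd = 1060 / 392 = 2.704 mg/L
k = ln2 / t½ = 0.693147 / 27.9 = 0.02484 h⁻¹
C = C₀ · e^(−k·t) = 2.704 × e^(−0.02484 × 108)
  = 2.704 × 0.06838 = 0.1849 mg/L
Convert: 0.1849 mg/L × 1000 = 184.9 ng/mL

185 ng/mL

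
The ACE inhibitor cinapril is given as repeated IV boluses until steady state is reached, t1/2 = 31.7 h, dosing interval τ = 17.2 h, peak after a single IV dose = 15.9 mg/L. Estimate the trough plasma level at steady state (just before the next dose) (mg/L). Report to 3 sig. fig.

k = ln2 / t½ = 0.693147 / 31.7 = 0.02187 h⁻¹
e^(−kτ) = e^(−0.02187 × 17.2) = 0.6865
Accumulation ratio R = 1 / (1 − e^(−kτ)) = 1 / (1 − 0.6865) = 3.190
Steady-state trough = C₀ × R × e^(−kτ) = 15.9 × 3.190 × 0.6865 = 34.82 mg/L

34.8 mg/L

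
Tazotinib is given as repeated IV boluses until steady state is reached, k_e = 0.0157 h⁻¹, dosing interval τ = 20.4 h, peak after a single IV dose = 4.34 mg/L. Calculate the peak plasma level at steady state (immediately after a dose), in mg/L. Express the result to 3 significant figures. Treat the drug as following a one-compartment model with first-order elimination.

15.8 mg/L

e^(−kτ) = e^(−0.01570 × 20.4) = 0.7259
Accumulation ratio R = 1 / (1 − e^(−kτ)) = 1 / (1 − 0.7259) = 3.648
Steady-state peak = C₀ × R = 4.34 × 3.648 = 15.83 mg/L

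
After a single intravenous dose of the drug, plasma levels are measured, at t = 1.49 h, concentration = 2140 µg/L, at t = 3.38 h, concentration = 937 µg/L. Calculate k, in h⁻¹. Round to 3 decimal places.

0.437 h⁻¹

k = ln(C₁/C₂) / (t₂ − t₁) = ln(2140/937) / (3.38 − 1.49)
  = 0.8259 / 1.890 = 0.4370 h⁻¹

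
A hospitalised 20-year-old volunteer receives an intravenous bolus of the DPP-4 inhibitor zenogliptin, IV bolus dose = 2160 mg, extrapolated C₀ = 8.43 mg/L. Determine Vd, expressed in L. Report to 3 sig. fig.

256 L

Vd = Dose / C₀ = 2160 / 8.43 = 256.2 L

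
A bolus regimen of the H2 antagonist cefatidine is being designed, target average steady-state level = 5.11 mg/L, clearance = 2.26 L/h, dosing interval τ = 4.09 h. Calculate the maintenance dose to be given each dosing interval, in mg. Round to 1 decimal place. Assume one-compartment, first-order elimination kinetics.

47.2 mg

At steady state, Dose/τ = Css × CL.
Dose = Css × CL × τ = 5.11 × 2.260 × 4.09 = 47.23 mg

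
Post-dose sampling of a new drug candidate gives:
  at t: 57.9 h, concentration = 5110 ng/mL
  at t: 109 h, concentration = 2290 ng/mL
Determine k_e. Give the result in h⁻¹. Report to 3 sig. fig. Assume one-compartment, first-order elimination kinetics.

0.0157 h⁻¹

k = ln(C₁/C₂) / (t₂ − t₁) = ln(5110/2290) / (109 − 57.9)
  = 0.8026 / 51.10 = 0.01571 h⁻¹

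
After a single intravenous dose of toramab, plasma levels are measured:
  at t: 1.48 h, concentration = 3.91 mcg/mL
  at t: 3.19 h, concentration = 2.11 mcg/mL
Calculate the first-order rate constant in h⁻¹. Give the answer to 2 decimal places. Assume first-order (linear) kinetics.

k = ln(C₁/C₂) / (t₂ − t₁) = ln(3.91/2.11) / (3.19 − 1.48)
  = 0.6168 / 1.710 = 0.3607 h⁻¹

0.36 h⁻¹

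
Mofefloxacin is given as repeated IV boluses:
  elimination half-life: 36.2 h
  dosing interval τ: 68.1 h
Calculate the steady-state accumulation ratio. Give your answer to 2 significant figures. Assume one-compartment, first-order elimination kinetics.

1.4

k = ln2 / t½ = 0.693147 / 36.2 = 0.01915 h⁻¹
e^(−kτ) = e^(−0.01915 × 68.1) = 0.2714
Accumulation ratio R = 1 / (1 − e^(−kτ)) = 1 / (1 − 0.2714) = 1.372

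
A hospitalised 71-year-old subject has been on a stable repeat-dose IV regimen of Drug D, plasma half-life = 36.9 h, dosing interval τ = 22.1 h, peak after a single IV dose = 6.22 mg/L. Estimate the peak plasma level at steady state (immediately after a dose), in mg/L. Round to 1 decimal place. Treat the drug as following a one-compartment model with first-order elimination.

18.3 mg/L

k = ln2 / t½ = 0.693147 / 36.9 = 0.01878 h⁻¹
e^(−kτ) = e^(−0.01878 × 22.1) = 0.6603
Accumulation ratio R = 1 / (1 − e^(−kτ)) = 1 / (1 − 0.6603) = 2.944
Steady-state peak = C₀ × R = 6.22 × 2.944 = 18.31 mg/L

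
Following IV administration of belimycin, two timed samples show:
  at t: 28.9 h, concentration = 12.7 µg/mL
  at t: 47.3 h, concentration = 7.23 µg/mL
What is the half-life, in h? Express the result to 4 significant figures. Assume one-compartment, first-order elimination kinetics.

22.64 h

k = ln(C₁/C₂) / (t₂ − t₁) = ln(12.7/7.23) / (47.3 − 28.9)
  = 0.5634 / 18.40 = 0.03062 h⁻¹
t½ = ln2 / k = 0.693147 / 0.03062 = 22.64 h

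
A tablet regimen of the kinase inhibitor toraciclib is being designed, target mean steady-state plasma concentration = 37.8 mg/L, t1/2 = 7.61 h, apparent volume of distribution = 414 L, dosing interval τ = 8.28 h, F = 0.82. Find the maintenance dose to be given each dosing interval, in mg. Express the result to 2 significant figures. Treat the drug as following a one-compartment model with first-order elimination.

14000 mg

k = ln2 / t½ = 0.693147 / 7.61 = 0.09108 h⁻¹
CL = k × Vd = 0.09108 × 414 = 37.71 L/h
At steady state, F × (Dose/τ) = Css × CL.
Dose = Css × CL × τ / F = 37.8 × 37.71 × 8.28 / 0.82 = 14390 mg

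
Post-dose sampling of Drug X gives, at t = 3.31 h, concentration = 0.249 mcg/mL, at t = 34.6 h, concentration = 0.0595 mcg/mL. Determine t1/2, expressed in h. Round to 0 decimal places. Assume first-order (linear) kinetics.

15 h

k = ln(C₁/C₂) / (t₂ − t₁) = ln(0.249/0.0595) / (34.6 − 3.31)
  = 1.431 / 31.29 = 0.04573 h⁻¹
t½ = ln2 / k = 0.693147 / 0.04573 = 15.16 h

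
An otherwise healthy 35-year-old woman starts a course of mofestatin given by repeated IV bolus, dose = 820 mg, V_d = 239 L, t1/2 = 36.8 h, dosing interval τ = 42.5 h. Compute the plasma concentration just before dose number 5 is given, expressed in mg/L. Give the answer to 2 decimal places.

2.68 mg/L

C₀ per dose = Dose / Vd = 820 / 239 = 3.431 mg/L
k = ln2 / t½ = 0.693147 / 36.8 = 0.01884 h⁻¹
Fraction remaining after one interval: r = e^(−kτ) = e^(−0.01884 × 42.5) = 0.4490
Before dose 5, 4 doses have been given (aged 1τ, 2τ, 3τ, 4τ).
C_trough = C₀ × (r + r² + … + r^4) = C₀ × r(1−r^4)/(1−r)
        = 3.431 × 0.4490 × (1 − 0.04064) / (1 − 0.4490) = 2.682 mg/L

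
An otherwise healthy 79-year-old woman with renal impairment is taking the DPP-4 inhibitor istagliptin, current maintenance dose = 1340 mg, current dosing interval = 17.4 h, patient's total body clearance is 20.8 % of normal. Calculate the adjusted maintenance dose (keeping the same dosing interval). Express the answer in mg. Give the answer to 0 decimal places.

279 mg

To keep the same average steady-state level, dosing rate must scale with clearance.
CL ratio = 20.8 / 100 = 0.2080
New dose (same interval) = 1340 × 0.2080 = 278.7 mg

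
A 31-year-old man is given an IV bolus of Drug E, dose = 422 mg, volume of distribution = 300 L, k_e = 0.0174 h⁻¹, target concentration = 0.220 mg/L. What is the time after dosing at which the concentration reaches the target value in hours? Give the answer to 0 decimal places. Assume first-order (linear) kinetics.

C₀ = Dose / Vd = 422.0 / 300 = 1.407 mg/L
t = ln(C₀ / C) / k = ln(1.407 / 0.220) / 0.01740
  = ln(6.395) / 0.01740 = 1.856 / 0.01740 = 106.7 h

107 h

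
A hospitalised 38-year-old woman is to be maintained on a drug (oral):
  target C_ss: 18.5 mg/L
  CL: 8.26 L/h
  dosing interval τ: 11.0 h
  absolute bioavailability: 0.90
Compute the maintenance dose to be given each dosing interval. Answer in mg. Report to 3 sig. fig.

1870 mg

At steady state, F × (Dose/τ) = Css × CL.
Dose = Css × CL × τ / F = 18.5 × 8.260 × 11.0 / 0.90 = 1868 mg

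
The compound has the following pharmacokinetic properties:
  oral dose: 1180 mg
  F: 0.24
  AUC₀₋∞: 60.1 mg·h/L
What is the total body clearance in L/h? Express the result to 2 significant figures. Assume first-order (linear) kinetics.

4.7 L/h

CL = F·Dose / AUC = 0.24 × 1180 / 60.1 = 4.712 L/h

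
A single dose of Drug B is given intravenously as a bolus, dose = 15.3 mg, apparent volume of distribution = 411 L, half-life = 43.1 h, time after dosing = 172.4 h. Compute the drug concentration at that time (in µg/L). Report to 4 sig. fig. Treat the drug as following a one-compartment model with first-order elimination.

2.327 µg/L

C₀ = Dose / Vd = 15.30 / 411 = 0.03723 mg/L
k = ln2 / t½ = 0.693147 / 43.1 = 0.01608 h⁻¹
t / t½ = 172.4 / 43.1 = 4 half-lives
C = C₀ × (1/2)^4 = 0.03723 × 0.06250 = 0.002327 mg/L
Convert: 0.002327 mg/L × 1000 = 2.327 µg/L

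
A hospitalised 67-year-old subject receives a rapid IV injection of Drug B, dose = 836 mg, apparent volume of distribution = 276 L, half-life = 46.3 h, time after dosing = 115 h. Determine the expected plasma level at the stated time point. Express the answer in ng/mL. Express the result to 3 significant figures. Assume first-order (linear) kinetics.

542 ng/mL

C₀ = Dose / Vd = 836.0 / 276 = 3.029 mg/L
k = ln2 / t½ = 0.693147 / 46.3 = 0.01497 h⁻¹
C = C₀ · e^(−k·t) = 3.029 × e^(−0.01497 × 115)
  = 3.029 × 0.1788 = 0.5416 mg/L
Convert: 0.5416 mg/L × 1000 = 541.6 ng/mL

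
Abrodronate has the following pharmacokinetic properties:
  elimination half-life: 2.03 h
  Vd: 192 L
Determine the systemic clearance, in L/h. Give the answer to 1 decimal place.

65.6 L/h

k = ln2 / t½ = 0.693147 / 2.03 = 0.3415 h⁻¹
CL = k × Vd = 0.3415 × 192 = 65.57 L/h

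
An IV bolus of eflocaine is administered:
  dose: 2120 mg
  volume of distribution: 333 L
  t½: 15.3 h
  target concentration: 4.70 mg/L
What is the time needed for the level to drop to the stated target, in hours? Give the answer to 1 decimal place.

6.7 h

C₀ = Dose / Vd = 2120 / 333 = 6.366 mg/L
k = ln2 / t½ = 0.693147 / 15.3 = 0.04530 h⁻¹
t = ln(C₀ / C) / k = ln(6.366 / 4.70) / 0.04530
  = ln(1.354) / 0.04530 = 0.3031 / 0.04530 = 6.691 h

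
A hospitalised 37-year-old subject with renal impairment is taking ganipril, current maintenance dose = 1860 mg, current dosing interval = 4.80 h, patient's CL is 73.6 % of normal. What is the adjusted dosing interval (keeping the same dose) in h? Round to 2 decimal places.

6.52 h

To keep the same average steady-state level, dosing rate must scale with clearance.
CL ratio = 73.6 / 100 = 0.7360
New interval (same dose) = 4.80 / 0.7360 = 6.522 h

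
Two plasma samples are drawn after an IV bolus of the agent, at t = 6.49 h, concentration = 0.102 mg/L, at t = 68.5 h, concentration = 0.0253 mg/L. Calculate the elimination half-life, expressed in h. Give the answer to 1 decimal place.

k = ln(C₁/C₂) / (t₂ − t₁) = ln(0.102/0.0253) / (68.5 − 6.49)
  = 1.394 / 62.01 = 0.02248 h⁻¹
t½ = ln2 / k = 0.693147 / 0.02248 = 30.83 h

30.8 h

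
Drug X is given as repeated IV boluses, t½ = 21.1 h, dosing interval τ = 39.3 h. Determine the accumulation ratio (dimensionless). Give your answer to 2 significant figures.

1.4

k = ln2 / t½ = 0.693147 / 21.1 = 0.03285 h⁻¹
e^(−kτ) = e^(−0.03285 × 39.3) = 0.2750
Accumulation ratio R = 1 / (1 − e^(−kτ)) = 1 / (1 − 0.2750) = 1.379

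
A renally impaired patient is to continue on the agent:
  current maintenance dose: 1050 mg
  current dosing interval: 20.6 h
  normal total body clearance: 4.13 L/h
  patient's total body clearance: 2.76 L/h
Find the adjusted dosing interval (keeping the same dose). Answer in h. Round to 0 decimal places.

31 h

To keep the same average steady-state level, dosing rate must scale with clearance.
CL ratio = 2.76 / 4.13 = 0.6683
New interval (same dose) = 20.6 / 0.6683 = 30.82 h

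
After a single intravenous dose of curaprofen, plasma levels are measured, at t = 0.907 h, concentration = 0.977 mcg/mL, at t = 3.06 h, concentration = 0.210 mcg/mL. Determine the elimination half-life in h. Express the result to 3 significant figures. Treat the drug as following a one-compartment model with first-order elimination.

0.971 h

k = ln(C₁/C₂) / (t₂ − t₁) = ln(0.977/0.210) / (3.06 − 0.907)
  = 1.537 / 2.153 = 0.7139 h⁻¹
t½ = ln2 / k = 0.693147 / 0.7139 = 0.9709 h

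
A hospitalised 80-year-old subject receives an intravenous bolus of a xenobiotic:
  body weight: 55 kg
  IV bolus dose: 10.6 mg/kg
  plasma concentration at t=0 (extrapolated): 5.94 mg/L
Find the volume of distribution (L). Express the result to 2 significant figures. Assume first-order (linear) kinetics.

98 L

Dose = 10.6 × 55 = 583.0 mg
Vd = Dose / C₀ = 583.0 / 5.94 = 98.15 L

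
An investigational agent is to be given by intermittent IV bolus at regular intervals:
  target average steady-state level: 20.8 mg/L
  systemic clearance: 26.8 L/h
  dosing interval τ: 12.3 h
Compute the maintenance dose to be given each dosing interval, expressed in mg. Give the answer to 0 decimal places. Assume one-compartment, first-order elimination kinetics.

6857 mg

At steady state, Dose/τ = Css × CL.
Dose = Css × CL × τ = 20.8 × 26.80 × 12.3 = 6857 mg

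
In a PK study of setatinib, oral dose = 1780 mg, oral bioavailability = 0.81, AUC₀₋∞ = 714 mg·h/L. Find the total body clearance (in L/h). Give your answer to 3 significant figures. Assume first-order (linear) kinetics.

2.02 L/h

CL = F·Dose / AUC = 0.81 × 1780 / 714 = 2.019 L/h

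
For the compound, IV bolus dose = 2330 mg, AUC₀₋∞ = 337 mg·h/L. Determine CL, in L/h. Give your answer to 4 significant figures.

CL = Dose / AUC = 2330 / 337 = 6.914 L/h

6.914 L/h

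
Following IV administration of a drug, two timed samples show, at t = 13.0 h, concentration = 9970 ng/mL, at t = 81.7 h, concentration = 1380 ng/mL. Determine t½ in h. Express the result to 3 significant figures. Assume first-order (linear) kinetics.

k = ln(C₁/C₂) / (t₂ − t₁) = ln(9970/1380) / (81.7 − 13.0)
  = 1.977 / 68.70 = 0.02878 h⁻¹
t½ = ln2 / k = 0.693147 / 0.02878 = 24.08 h

24.1 h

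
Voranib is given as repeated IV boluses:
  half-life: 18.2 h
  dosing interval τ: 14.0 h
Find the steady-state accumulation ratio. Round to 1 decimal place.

k = ln2 / t½ = 0.693147 / 18.2 = 0.03809 h⁻¹
e^(−kτ) = e^(−0.03809 × 14.0) = 0.5867
Accumulation ratio R = 1 / (1 − e^(−kτ)) = 1 / (1 − 0.5867) = 2.420

2.4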